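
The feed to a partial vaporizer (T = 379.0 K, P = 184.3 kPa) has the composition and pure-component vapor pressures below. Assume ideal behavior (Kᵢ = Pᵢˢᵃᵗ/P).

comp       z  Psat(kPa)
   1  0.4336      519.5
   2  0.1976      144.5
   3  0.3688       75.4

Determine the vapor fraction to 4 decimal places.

ψ = 0.5853

Raoult's law: Kᵢ = Pᵢˢᵃᵗ/P = Pᵢˢᵃᵗ/184.3.
  K_1 = 519.5/184.3 = 2.818774, K_2 = 144.5/184.3 = 0.784048, K_3 = 75.4/184.3 = 0.409116
Let ψ = V/F and solve Σ zᵢ(Kᵢ−1)/(1+ψ(Kᵢ−1)) = 0.
g(0) = ΣzᵢKᵢ − 1 = 0.5280 and g(1) = 1 − Σzᵢ/Kᵢ = -0.3073, so a root lies in (0, 1).
Newton–Raphson from ψ = 0.5:
  ψ = 0.5000: g = 0.05589, g' = -0.6644 → ψ = 0.5841
  ψ = 0.5841: g = 0.00078, g' = -0.6496 → ψ = 0.5853
Converged at ψ = 0.5853.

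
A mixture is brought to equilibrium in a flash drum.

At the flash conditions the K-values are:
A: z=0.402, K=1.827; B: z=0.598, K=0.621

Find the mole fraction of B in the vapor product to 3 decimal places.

Material balance + equilibrium reduce to Σ zᵢ(Kᵢ−1)/(1+β(Kᵢ−1)) = 0.
Check two-phase: ΣzᵢKᵢ = 1.106 > 1 and Σzᵢ/Kᵢ = 1.183 > 1, so g(0) = 0.106 > 0 and g(1) = -0.183 < 0.
Iterate (Newton) starting at β = 0.55:
  β = 0.550: g = -0.0578, g' = -0.267 → β = 0.333
  β = 0.333: g = 0.0012, g' = -0.281 → β = 0.338
Converged at β = 0.338.
Compositions from xᵢ = zᵢ/(1+β(Kᵢ−1)), yᵢ = Kᵢxᵢ:
  A: x = 0.314, y = 0.574
  B: x = 0.686, y = 0.426

y_B = 0.426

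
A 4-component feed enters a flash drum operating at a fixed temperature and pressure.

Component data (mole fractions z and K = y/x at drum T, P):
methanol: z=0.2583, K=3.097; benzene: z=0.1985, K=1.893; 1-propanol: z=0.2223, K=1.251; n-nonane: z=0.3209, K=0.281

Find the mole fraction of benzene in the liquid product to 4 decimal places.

Rachford–Rice: g(V/F) = Σ zᵢ(Kᵢ−1)/(1+V/F(Kᵢ−1)) = 0.
Feasibility: ΣzᵢKᵢ = 1.5440, Σzᵢ/Kᵢ = 1.5080 — both > 1, two phases present.
Iterate (Newton) starting at V/F = 0.64:
  V/F = 0.6400: g = -0.03526, g' = -0.8508 → V/F = 0.5986
  V/F = 0.5986: g = -0.00084, g' = -0.8124 → V/F = 0.5975
Converged at V/F = 0.5975.
Compositions from xᵢ = zᵢ/(1+V/F(Kᵢ−1)), yᵢ = Kᵢxᵢ:
  methanol: x = 0.1146, y = 0.3551
  benzene: x = 0.1294, y = 0.2450
  1-propanol: x = 0.1933, y = 0.2418
  n-nonane: x = 0.5626, y = 0.1581

x_benzene = 0.1294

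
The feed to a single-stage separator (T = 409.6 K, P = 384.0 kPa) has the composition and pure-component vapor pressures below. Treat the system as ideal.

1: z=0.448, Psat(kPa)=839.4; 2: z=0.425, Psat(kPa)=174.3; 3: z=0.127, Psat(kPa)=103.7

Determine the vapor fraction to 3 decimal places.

ψ = 0.293

Raoult's law: Kᵢ = Pᵢˢᵃᵗ/P = Pᵢˢᵃᵗ/384.0.
  K_1 = 839.4/384.0 = 2.18594, K_2 = 174.3/384.0 = 0.45391, K_3 = 103.7/384.0 = 0.27005
Material balance + equilibrium reduce to Σ zᵢ(Kᵢ−1)/(1+ψ(Kᵢ−1)) = 0.
g(0) = ΣzᵢKᵢ − 1 = 0.207 and g(1) = 1 − Σzᵢ/Kᵢ = -0.612, so a root lies in (0, 1).
Newton–Raphson from ψ = 0.42:
  ψ = 0.420: g = -0.0802, g' = -0.635 → ψ = 0.294
  ψ = 0.294: g = -0.0004, g' = -0.636 → ψ = 0.293
Converged at ψ = 0.293.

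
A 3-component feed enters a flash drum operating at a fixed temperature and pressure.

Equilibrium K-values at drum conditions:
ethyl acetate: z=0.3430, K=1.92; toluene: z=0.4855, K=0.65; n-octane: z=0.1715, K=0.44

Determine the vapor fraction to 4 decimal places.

Rachford–Rice: g(ψ) = Σ zᵢ(Kᵢ−1)/(1+ψ(Kᵢ−1)) = 0.
Feasibility: ΣzᵢKᵢ = 1.0496, Σzᵢ/Kᵢ = 1.3153 — both > 1, two phases present.
Iterate (Newton) starting at ψ = 0.32:
  ψ = 0.3200: g = -0.06458, g' = -0.3285 → ψ = 0.1234
  ψ = 0.1234: g = 0.00261, g' = -0.3612 → ψ = 0.1307
Converged at ψ = 0.1307.

ψ = 0.1307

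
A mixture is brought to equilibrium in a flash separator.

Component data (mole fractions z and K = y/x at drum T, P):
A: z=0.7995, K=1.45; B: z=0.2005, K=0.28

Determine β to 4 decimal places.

β = 0.6649

Material balance + equilibrium reduce to Σ zᵢ(Kᵢ−1)/(1+β(Kᵢ−1)) = 0.
Feasibility: ΣzᵢKᵢ = 1.2154, Σzᵢ/Kᵢ = 1.2675 — both > 1, two phases present.
Newton–Raphson from β = 0.5:
  β = 0.5000: g = 0.06813, g' = -0.3616 → β = 0.6884
  β = 0.6884: g = -0.01154, g' = -0.5030 → β = 0.6654
  β = 0.6654: g = -0.00028, g' = -0.4790 → β = 0.6649
Converged at β = 0.6649.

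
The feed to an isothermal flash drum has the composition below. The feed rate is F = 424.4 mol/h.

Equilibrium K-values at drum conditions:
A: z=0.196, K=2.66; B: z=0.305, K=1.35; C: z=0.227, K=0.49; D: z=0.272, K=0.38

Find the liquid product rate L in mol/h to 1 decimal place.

Let ψ = V/F and solve Σ zᵢ(Kᵢ−1)/(1+ψ(Kᵢ−1)) = 0.
g(0) = ΣzᵢKᵢ − 1 = 0.148 and g(1) = 1 − Σzᵢ/Kᵢ = -0.479, so a root lies in (0, 1).
Newton–Raphson from ψ = 0.5:
  ψ = 0.500: g = -0.1312, g' = -0.514 → ψ = 0.245
  ψ = 0.245: g = -0.0015, g' = -0.527 → ψ = 0.242
Converged at ψ = 0.242.
Then V = ψ·F = 0.2421·424.4 = 102.7 mol/h and L = F − V = 321.7 mol/h.

L = 321.7 mol/h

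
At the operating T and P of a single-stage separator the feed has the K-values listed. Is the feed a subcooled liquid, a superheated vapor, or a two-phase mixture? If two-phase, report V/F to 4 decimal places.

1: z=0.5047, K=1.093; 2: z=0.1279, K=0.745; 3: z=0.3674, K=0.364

ΣzᵢKᵢ = 0.7807; Σzᵢ/Kᵢ = 1.6428.
Since ΣzᵢKᵢ < 1 the mixture is below its bubble point — single liquid phase.

subcooled liquid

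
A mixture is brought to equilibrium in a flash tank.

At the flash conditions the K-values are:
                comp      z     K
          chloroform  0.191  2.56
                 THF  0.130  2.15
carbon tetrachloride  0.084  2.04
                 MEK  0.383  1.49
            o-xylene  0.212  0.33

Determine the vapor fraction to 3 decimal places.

Rachford–Rice: g(ψ) = Σ zᵢ(Kᵢ−1)/(1+ψ(Kᵢ−1)) = 0.
Check two-phase: ΣzᵢKᵢ = 1.580 > 1 and Σzᵢ/Kᵢ = 1.076 > 1, so g(0) = 0.580 > 0 and g(1) = -0.076 < 0.
Newton–Raphson from ψ = 0.33:
  ψ = 0.330: g = 0.3493, g' = -0.568 → ψ = 0.945
  ψ = 0.945: g = -0.0225, g' = -0.888 → ψ = 0.919
  ψ = 0.919: g = -0.0007, g' = -0.832 → ψ = 0.918
Converged at ψ = 0.918.

ψ = 0.918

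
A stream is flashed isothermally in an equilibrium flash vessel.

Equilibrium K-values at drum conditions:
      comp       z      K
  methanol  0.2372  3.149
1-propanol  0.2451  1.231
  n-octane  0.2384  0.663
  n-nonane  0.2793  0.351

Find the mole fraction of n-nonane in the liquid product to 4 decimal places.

Let β = V/F and solve Σ zᵢ(Kᵢ−1)/(1+β(Kᵢ−1)) = 0.
Feasibility: ΣzᵢKᵢ = 1.3048, Σzᵢ/Kᵢ = 1.4297 — both > 1, two phases present.
Newton iteration, β⁰ = 0.32:
  β = 0.3200: g = 0.03593, g' = -0.6173 → β = 0.3782
  β = 0.3782: g = 0.00096, g' = -0.5866 → β = 0.3798
Converged at β = 0.3798.
Compositions from xᵢ = zᵢ/(1+β(Kᵢ−1)), yᵢ = Kᵢxᵢ:
  methanol: x = 0.1306, y = 0.4113
  1-propanol: x = 0.2253, y = 0.2774
  n-octane: x = 0.2734, y = 0.1813
  n-nonane: x = 0.3707, y = 0.1301

x_n-nonane = 0.3707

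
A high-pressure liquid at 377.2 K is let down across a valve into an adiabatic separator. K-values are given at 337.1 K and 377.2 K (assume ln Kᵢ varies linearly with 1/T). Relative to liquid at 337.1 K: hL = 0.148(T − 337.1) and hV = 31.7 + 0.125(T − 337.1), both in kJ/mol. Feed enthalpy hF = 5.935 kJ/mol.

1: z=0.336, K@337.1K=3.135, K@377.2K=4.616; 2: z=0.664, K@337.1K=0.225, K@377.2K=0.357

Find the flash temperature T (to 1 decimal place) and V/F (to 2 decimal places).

T = 343.1 K, V/F = 0.16

Adiabatic flash: solve Rachford–Rice at each trial T, then check hF = ψ·hV(T) + (1−ψ)·hL(T).
  T = 337.1 K: K = (3.135, 0.225), RR gives ψ = 0.123, H_out = 3.885 kJ/mol
  T = 377.2 K: K = (4.616, 0.357), RR gives ψ = 0.339, H_out = 16.366 kJ/mol
  T = 357.1 K: K = (3.844, 0.287), RR gives ψ = 0.238, H_out = 10.386 kJ/mol
  T = 347.1 K: K = (3.482, 0.255), RR gives ψ = 0.183, H_out = 7.252 kJ/mol
  T = 342.1 K: K = (3.306, 0.240), RR gives ψ = 0.154, H_out = 5.606 kJ/mol
  T = 344.6 K: K = (3.393, 0.247), RR gives ψ = 0.169, H_out = 6.437 kJ/mol
  T = 343.4 K: K = (3.351, 0.244), RR gives ψ = 0.162, H_out = 6.040 kJ/mol
Linear interpolation between T = 342.1 (H_out = 5.606) and T = 343.4 (H_out = 6.040) on hF = 5.935 gives T ≈ 343.1 K, at which ψ = 0.16.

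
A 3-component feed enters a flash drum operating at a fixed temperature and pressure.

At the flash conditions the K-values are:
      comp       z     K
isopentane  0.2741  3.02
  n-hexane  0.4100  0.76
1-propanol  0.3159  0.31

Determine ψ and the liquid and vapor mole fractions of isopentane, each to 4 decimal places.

ψ = 0.2497, x_isopentane = 0.1822, y_isopentane = 0.5502

Newton iteration, ψ⁰ = 0.5:
  ψ = 0.5000: g = -0.16913, g' = -0.6579 → ψ = 0.2429
  ψ = 0.2429: g = 0.00507, g' = -0.7470 → ψ = 0.2497
Converged at ψ = 0.2497.
Compositions from xᵢ = zᵢ/(1+ψ(Kᵢ−1)), yᵢ = Kᵢxᵢ:
  isopentane: x = 0.1822, y = 0.5502
  n-hexane: x = 0.4361, y = 0.3315
  1-propanol: x = 0.3817, y = 0.1183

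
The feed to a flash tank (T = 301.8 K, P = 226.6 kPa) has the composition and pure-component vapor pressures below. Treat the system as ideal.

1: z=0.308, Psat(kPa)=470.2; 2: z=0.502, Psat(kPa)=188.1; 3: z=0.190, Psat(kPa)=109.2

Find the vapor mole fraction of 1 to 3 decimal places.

Raoult's law: Kᵢ = Pᵢˢᵃᵗ/P = Pᵢˢᵃᵗ/226.6.
  K_1 = 470.2/226.6 = 2.07502, K_2 = 188.1/226.6 = 0.83010, K_3 = 109.2/226.6 = 0.48191
Material balance + equilibrium reduce to Σ zᵢ(Kᵢ−1)/(1+β(Kᵢ−1)) = 0.
Feasibility: ΣzᵢKᵢ = 1.147, Σzᵢ/Kᵢ = 1.147 — both > 1, two phases present.
Newton–Raphson from β = 0.53:
  β = 0.530: g = -0.0185, g' = -0.259 → β = 0.459
Converged at β = 0.459.
Compositions from xᵢ = zᵢ/(1+β(Kᵢ−1)), yᵢ = Kᵢxᵢ:
  1: x = 0.206, y = 0.428
  2: x = 0.544, y = 0.452
  3: x = 0.249, y = 0.120

y_1 = 0.428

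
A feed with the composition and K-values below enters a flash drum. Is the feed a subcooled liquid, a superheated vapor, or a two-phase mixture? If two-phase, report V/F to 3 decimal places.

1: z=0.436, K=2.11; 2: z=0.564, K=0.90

superheated vapor

ΣzᵢKᵢ = 1.428; Σzᵢ/Kᵢ = 0.833.
Since Σzᵢ/Kᵢ < 1 the mixture is above its dew point — single vapor phase.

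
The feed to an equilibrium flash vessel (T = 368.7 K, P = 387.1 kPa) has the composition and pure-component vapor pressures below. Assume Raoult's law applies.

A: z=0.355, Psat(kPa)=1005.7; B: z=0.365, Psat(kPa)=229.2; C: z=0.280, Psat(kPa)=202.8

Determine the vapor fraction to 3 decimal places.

Raoult's law: Kᵢ = Pᵢˢᵃᵗ/P = Pᵢˢᵃᵗ/387.1.
  K_A = 1005.7/387.1 = 2.59804, K_B = 229.2/387.1 = 0.59210, K_C = 202.8/387.1 = 0.52390
Newton–Raphson from ψ = 0.3:
  ψ = 0.300: g = 0.0583, g' = -0.579 → ψ = 0.401
  ψ = 0.401: g = 0.0032, g' = -0.521 → ψ = 0.407
Converged at ψ = 0.407.

ψ = 0.407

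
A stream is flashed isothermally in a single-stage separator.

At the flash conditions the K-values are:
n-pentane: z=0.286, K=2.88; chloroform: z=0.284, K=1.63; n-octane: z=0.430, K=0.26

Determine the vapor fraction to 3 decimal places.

Rachford–Rice: g(ψ) = Σ zᵢ(Kᵢ−1)/(1+ψ(Kᵢ−1)) = 0.
Feasibility: ΣzᵢKᵢ = 1.398, Σzᵢ/Kᵢ = 1.927 — both > 1, two phases present.
Newton iteration, ψ⁰ = 0.33:
  ψ = 0.330: g = 0.0589, g' = -0.874 → ψ = 0.397
  ψ = 0.397: g = 0.0001, g' = -0.876 → ψ = 0.398
Converged at ψ = 0.398.

ψ = 0.398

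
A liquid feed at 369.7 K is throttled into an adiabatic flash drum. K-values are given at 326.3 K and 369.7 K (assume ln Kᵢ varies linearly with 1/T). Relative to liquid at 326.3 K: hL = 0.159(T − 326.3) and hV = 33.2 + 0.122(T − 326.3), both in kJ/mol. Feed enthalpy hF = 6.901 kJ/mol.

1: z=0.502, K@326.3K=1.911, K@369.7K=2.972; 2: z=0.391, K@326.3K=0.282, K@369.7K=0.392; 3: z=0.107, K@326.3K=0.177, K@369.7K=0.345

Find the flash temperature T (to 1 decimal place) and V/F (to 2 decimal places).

T = 330.3 K, V/F = 0.19

Adiabatic flash: solve Rachford–Rice at each trial T, then check hF = ψ·hV(T) + (1−ψ)·hL(T).
  T = 326.3 K: K = (1.911, 0.282, 0.177), RR gives ψ = 0.131, H_out = 4.348 kJ/mol
  T = 369.7 K: K = (2.972, 0.392, 0.345), RR gives ψ = 0.559, H_out = 24.568 kJ/mol
  T = 348.0 K: K = (2.416, 0.336, 0.252), RR gives ψ = 0.384, H_out = 15.881 kJ/mol
  T = 337.1 K: K = (2.156, 0.309, 0.212), RR gives ψ = 0.274, H_out = 10.688 kJ/mol
  T = 331.7 K: K = (2.032, 0.295, 0.194), RR gives ψ = 0.208, H_out = 7.718 kJ/mol
  T = 329.0 K: K = (1.971, 0.289, 0.185), RR gives ψ = 0.171, H_out = 6.091 kJ/mol
  T = 330.4 K: K = (2.002, 0.292, 0.190), RR gives ψ = 0.191, H_out = 6.948 kJ/mol
Linear interpolation between T = 329.0 (H_out = 6.091) and T = 330.4 (H_out = 6.948) on hF = 6.901 gives T ≈ 330.3 K, at which ψ = 0.19.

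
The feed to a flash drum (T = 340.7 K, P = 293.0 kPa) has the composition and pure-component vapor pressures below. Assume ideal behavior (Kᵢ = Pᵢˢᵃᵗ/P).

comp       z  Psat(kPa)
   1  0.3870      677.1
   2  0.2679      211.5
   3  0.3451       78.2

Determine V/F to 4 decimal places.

V/F = 0.2386

Raoult's law: Kᵢ = Pᵢˢᵃᵗ/P = Pᵢˢᵃᵗ/293.0.
  K_1 = 677.1/293.0 = 2.310922, K_2 = 211.5/293.0 = 0.721843, K_3 = 78.2/293.0 = 0.266894
Material balance + equilibrium reduce to Σ zᵢ(Kᵢ−1)/(1+V/F(Kᵢ−1)) = 0.
g(0) = ΣzᵢKᵢ − 1 = 0.1798 and g(1) = 1 − Σzᵢ/Kᵢ = -0.8316, so a root lies in (0, 1).
Newton iteration, V/F⁰ = 0.5:
  V/F = 0.5000: g = -0.17949, g' = -0.7329 → V/F = 0.2551
  V/F = 0.2551: g = -0.01120, g' = -0.6781 → V/F = 0.2386
Converged at V/F = 0.2386.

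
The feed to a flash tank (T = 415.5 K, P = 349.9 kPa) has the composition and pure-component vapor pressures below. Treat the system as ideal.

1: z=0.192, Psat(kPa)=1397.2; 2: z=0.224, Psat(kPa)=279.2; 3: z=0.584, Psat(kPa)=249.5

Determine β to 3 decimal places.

β = 0.457

Raoult's law: Kᵢ = Pᵢˢᵃᵗ/P = Pᵢˢᵃᵗ/349.9.
  K_1 = 1397.2/349.9 = 3.99314, K_2 = 279.2/349.9 = 0.79794, K_3 = 249.5/349.9 = 0.71306
Rachford–Rice: g(β) = Σ zᵢ(Kᵢ−1)/(1+β(Kᵢ−1)) = 0.
Check two-phase: ΣzᵢKᵢ = 1.362 > 1 and Σzᵢ/Kᵢ = 1.148 > 1, so g(0) = 0.362 > 0 and g(1) = -0.148 < 0.
Iterate (Newton) starting at β = 0.5:
  β = 0.500: g = -0.0158, g' = -0.353 → β = 0.455
  β = 0.455: g = 0.0007, g' = -0.383 → β = 0.457
Converged at β = 0.457.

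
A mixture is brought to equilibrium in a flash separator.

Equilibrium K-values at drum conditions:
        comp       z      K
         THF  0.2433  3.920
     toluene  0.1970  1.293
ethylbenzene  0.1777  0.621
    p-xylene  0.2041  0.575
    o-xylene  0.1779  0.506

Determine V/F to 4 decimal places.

V/F = 0.5567

Material balance + equilibrium reduce to Σ zᵢ(Kᵢ−1)/(1+V/F(Kᵢ−1)) = 0.
Check two-phase: ΣzᵢKᵢ = 1.5262 > 1 and Σzᵢ/Kᵢ = 1.2071 > 1, so g(0) = 0.5262 > 0 and g(1) = -0.2071 < 0.
Iterate (Newton) starting at V/F = 0.61:
  V/F = 0.6100: g = -0.02608, g' = -0.4797 → V/F = 0.5556
  V/F = 0.5556: g = 0.00054, g' = -0.5008 → V/F = 0.5567
Converged at V/F = 0.5567.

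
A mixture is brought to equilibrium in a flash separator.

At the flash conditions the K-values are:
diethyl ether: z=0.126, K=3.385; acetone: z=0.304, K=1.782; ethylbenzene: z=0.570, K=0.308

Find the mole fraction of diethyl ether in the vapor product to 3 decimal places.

y_diethyl ether = 0.318

Material balance + equilibrium reduce to Σ zᵢ(Kᵢ−1)/(1+V/F(Kᵢ−1)) = 0.
Feasibility: ΣzᵢKᵢ = 1.144, Σzᵢ/Kᵢ = 2.058 — both > 1, two phases present.
Iterate (Newton) starting at V/F = 0.68:
  V/F = 0.680: g = -0.4752, g' = -1.157 → V/F = 0.269
  V/F = 0.269: g = -0.1055, g' = -0.805 → V/F = 0.138
  V/F = 0.138: g = 0.0043, g' = -0.890 → V/F = 0.143
Converged at V/F = 0.143.
Compositions from xᵢ = zᵢ/(1+V/F(Kᵢ−1)), yᵢ = Kᵢxᵢ:
  diethyl ether: x = 0.094, y = 0.318
  acetone: x = 0.273, y = 0.487
  ethylbenzene: x = 0.633, y = 0.195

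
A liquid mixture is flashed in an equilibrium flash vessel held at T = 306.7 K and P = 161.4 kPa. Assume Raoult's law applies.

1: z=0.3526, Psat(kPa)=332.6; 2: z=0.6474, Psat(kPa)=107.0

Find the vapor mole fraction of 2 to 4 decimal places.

Raoult's law: Kᵢ = Pᵢˢᵃᵗ/P = Pᵢˢᵃᵗ/161.4.
  K_1 = 332.6/161.4 = 2.060719, K_2 = 107.0/161.4 = 0.662949
Material balance + equilibrium reduce to Σ zᵢ(Kᵢ−1)/(1+V/F(Kᵢ−1)) = 0.
Check two-phase: ΣzᵢKᵢ = 1.1558 > 1 and Σzᵢ/Kᵢ = 1.1477 > 1, so g(0) = 0.1558 > 0 and g(1) = -0.1477 < 0.
Binary case is linear: z₁(K₁−1)(1+V/F(K₂−1)) + z₂(K₂−1)(1+V/F(K₁−1)) = 0
⇒ V/F = [z₁(K₁−1)+z₂(K₂−1)] / [−(K₁−1)(K₂−1)] = 0.15580/0.35752 = 0.4358
Compositions from xᵢ = zᵢ/(1+V/F(Kᵢ−1)), yᵢ = Kᵢxᵢ:
  1: x = 0.2411, y = 0.4969
  2: x = 0.7589, y = 0.5031

y_2 = 0.5031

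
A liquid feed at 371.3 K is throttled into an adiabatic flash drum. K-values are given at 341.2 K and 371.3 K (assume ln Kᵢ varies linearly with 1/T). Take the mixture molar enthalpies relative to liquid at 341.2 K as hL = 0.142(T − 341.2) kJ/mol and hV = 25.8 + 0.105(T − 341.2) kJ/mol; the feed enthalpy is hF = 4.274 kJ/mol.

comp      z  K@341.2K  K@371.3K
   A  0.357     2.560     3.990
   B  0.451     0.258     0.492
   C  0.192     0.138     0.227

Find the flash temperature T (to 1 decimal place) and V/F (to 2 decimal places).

Adiabatic flash: solve Rachford–Rice at each trial T, then check hF = ψ·hV(T) + (1−ψ)·hL(T).
  T = 341.2 K: K = (2.560, 0.258, 0.138), RR gives ψ = 0.047, H_out = 1.205 kJ/mol
  T = 371.3 K: K = (3.990, 0.492, 0.227), RR gives ψ = 0.385, H_out = 13.781 kJ/mol
  T = 356.2 K: K = (3.224, 0.361, 0.179), RR gives ψ = 0.224, H_out = 7.789 kJ/mol
  T = 348.7 K: K = (2.880, 0.306, 0.157), RR gives ψ = 0.141, H_out = 4.666 kJ/mol
  T = 344.9 K: K = (2.715, 0.281, 0.147), RR gives ψ = 0.095, H_out = 2.969 kJ/mol
  T = 346.8 K: K = (2.797, 0.293, 0.152), RR gives ψ = 0.119, H_out = 3.830 kJ/mol
Linear interpolation between T = 346.8 (H_out = 3.830) and T = 348.7 (H_out = 4.666) on hF = 4.274 gives T ≈ 347.8 K, at which ψ = 0.13.

T = 347.8 K, V/F = 0.13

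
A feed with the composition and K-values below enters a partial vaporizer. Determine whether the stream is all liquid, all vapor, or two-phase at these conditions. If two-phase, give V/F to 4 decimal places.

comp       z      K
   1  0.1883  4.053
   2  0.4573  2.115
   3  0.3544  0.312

two-phase, V/F = 0.6993

ΣzᵢKᵢ = 1.8409; Σzᵢ/Kᵢ = 1.3986.
Both exceed 1, so a two-phase solution exists.
Rachford–Rice: g(ψ) = Σ zᵢ(Kᵢ−1)/(1+ψ(Kᵢ−1)) = 0.
Newton iteration, ψ⁰ = 0.5:
  ψ = 0.5000: g = 0.18323, g' = -0.8991 → ψ = 0.7038
  ψ = 0.7038: g = -0.00444, g' = -0.9861 → ψ = 0.6993
Converged at ψ = 0.6993.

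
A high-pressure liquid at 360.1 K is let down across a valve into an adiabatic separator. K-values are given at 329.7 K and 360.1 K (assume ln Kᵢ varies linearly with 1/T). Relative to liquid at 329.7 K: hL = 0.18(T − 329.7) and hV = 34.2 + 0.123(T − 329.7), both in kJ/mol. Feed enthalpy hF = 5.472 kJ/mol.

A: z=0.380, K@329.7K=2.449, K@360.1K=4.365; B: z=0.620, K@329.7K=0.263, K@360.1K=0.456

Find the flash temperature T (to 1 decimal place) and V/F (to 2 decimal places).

T = 332.9 K, V/F = 0.14

Adiabatic flash: solve Rachford–Rice at each trial T, then check hF = ψ·hV(T) + (1−ψ)·hL(T).
  T = 329.7 K: K = (2.449, 0.263), RR gives ψ = 0.088, H_out = 3.000 kJ/mol
  T = 360.1 K: K = (4.365, 0.456), RR gives ψ = 0.514, H_out = 22.169 kJ/mol
  T = 344.9 K: K = (3.311, 0.351), RR gives ψ = 0.317, H_out = 13.298 kJ/mol
  T = 337.3 K: K = (2.857, 0.305), RR gives ψ = 0.213, H_out = 8.549 kJ/mol
  T = 333.5 K: K = (2.648, 0.283), RR gives ψ = 0.154, H_out = 5.914 kJ/mol
  T = 331.6 K: K = (2.547, 0.273), RR gives ψ = 0.122, H_out = 4.498 kJ/mol
Linear interpolation between T = 331.6 (H_out = 4.498) and T = 333.5 (H_out = 5.914) on hF = 5.472 gives T ≈ 332.9 K, at which ψ = 0.14.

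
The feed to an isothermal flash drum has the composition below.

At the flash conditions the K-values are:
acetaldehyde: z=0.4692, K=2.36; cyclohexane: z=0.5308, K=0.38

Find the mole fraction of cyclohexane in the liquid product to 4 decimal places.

Let ψ = V/F and solve Σ zᵢ(Kᵢ−1)/(1+ψ(Kᵢ−1)) = 0.
Check two-phase: ΣzᵢKᵢ = 1.3090 > 1 and Σzᵢ/Kᵢ = 1.5957 > 1, so g(0) = 0.3090 > 0 and g(1) = -0.5957 < 0.
Iterate (Newton) starting at ψ = 0.5:
  ψ = 0.5000: g = -0.09712, g' = -0.7360 → ψ = 0.3680
  ψ = 0.3680: g = -0.00114, g' = -0.7279 → ψ = 0.3665
Converged at ψ = 0.3665.
Compositions from xᵢ = zᵢ/(1+ψ(Kᵢ−1)), yᵢ = Kᵢxᵢ:
  acetaldehyde: x = 0.3131, y = 0.7390
  cyclohexane: x = 0.6869, y = 0.2610

x_cyclohexane = 0.6869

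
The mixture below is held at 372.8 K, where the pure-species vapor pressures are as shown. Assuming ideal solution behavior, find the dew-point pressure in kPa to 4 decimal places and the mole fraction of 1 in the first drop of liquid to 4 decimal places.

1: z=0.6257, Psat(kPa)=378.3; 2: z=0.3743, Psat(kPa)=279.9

Pdew = 334.3093 kPa, x_1 = 0.5529

At the dew point ψ → 1, so Σzᵢ/Kᵢ = 1 with Kᵢ = Pᵢˢᵃᵗ/P ⇒ 1/P = Σzᵢ/Pᵢˢᵃᵗ.
1/P = 0.6257/378.3 + 0.3743/279.9 = 0.0029912 ⇒ P = 334.3093 kPa
xᵢ = zᵢP/Pᵢˢᵃᵗ ⇒ x_1 = 0.6257·334.3093/378.3 = 0.5529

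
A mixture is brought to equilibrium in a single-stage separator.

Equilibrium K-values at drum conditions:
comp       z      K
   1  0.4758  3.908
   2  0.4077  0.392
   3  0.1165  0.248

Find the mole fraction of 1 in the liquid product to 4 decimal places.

Material balance + equilibrium reduce to Σ zᵢ(Kᵢ−1)/(1+ψ(Kᵢ−1)) = 0.
g(0) = ΣzᵢKᵢ − 1 = 1.0481 and g(1) = 1 − Σzᵢ/Kᵢ = -0.6316, so a root lies in (0, 1).
Iterate (Newton) starting at ψ = 0.59:
  ψ = 0.5900: g = -0.03453, g' = -1.1249 → ψ = 0.5593
Converged at ψ = 0.5593.
Compositions from xᵢ = zᵢ/(1+ψ(Kᵢ−1)), yᵢ = Kᵢxᵢ:
  1: x = 0.1812, y = 0.7080
  2: x = 0.6178, y = 0.2422
  3: x = 0.2011, y = 0.0499

x_1 = 0.1812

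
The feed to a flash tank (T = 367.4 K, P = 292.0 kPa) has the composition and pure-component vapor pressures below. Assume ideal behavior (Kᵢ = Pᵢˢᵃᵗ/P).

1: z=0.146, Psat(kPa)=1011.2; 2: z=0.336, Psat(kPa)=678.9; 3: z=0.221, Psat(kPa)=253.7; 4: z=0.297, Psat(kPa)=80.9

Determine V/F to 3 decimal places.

Raoult's law: Kᵢ = Pᵢˢᵃᵗ/P = Pᵢˢᵃᵗ/292.0.
  K_1 = 1011.2/292.0 = 3.46301, K_2 = 678.9/292.0 = 2.32500, K_3 = 253.7/292.0 = 0.86884, K_4 = 80.9/292.0 = 0.27705
Rachford–Rice: g(V/F) = Σ zᵢ(Kᵢ−1)/(1+V/F(Kᵢ−1)) = 0.
g(0) = ΣzᵢKᵢ − 1 = 0.561 and g(1) = 1 − Σzᵢ/Kᵢ = -0.513, so a root lies in (0, 1).
Iterate (Newton) starting at V/F = 0.34:
  V/F = 0.340: g = 0.1876, g' = -0.820 → V/F = 0.569
  V/F = 0.569: g = 0.0076, g' = -0.798 → V/F = 0.578
Converged at V/F = 0.578.

V/F = 0.578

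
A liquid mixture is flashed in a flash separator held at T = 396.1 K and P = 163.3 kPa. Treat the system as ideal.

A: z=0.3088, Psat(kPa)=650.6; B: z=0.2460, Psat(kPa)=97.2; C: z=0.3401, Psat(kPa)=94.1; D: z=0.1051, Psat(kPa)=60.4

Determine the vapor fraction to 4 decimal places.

ψ = 0.4514

Raoult's law: Kᵢ = Pᵢˢᵃᵗ/P = Pᵢˢᵃᵗ/163.3.
  K_A = 650.6/163.3 = 3.984078, K_B = 97.2/163.3 = 0.595224, K_C = 94.1/163.3 = 0.576240, K_D = 60.4/163.3 = 0.369871
Material balance + equilibrium reduce to Σ zᵢ(Kᵢ−1)/(1+ψ(Kᵢ−1)) = 0.
Feasibility: ΣzᵢKᵢ = 1.6116, Σzᵢ/Kᵢ = 1.3652 — both > 1, two phases present.
Newton iteration, ψ⁰ = 0.56:
  ψ = 0.5600: g = -0.07508, g' = -0.6574 → ψ = 0.4458
  ψ = 0.4458: g = 0.00415, g' = -0.7399 → ψ = 0.4514
Converged at ψ = 0.4514.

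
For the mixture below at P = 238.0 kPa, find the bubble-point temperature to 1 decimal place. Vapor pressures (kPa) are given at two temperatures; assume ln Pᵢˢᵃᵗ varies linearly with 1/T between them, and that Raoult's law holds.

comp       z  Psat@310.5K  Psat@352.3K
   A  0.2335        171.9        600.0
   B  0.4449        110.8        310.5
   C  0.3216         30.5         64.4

T = 342.8 K

Bubble-point temperature: ΣzᵢPᵢˢᵃᵗ(T) = P. Interpolate ln Pᵢˢᵃᵗ = aᵢ + bᵢ/T.
  T = 310.5 K: ΣzᵢPᵢˢᵃᵗ = 99.24 kPa
  T = 352.3 K: ΣzᵢPᵢˢᵃᵗ = 298.95 kPa
  T = 331.4 K: ΣzᵢPᵢˢᵃᵗ = 177.84 kPa
  T = 341.9 K: ΣzᵢPᵢˢᵃᵗ = 232.57 kPa
  T = 347.1 K: ΣzᵢPᵢˢᵃᵗ = 264.14 kPa
  T = 344.5 K: ΣzᵢPᵢˢᵃᵗ = 247.96 kPa
Interpolating between 341.9 K and 344.5 K gives T ≈ 342.8 K.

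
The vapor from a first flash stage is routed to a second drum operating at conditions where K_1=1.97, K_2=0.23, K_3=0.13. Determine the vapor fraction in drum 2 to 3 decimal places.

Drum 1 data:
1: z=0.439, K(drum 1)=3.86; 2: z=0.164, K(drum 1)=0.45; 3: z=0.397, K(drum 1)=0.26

V/F (drum 2) = 0.640

Drum 1:
Iterate (Newton) starting at ψ₁ = 0.69:
  ψ₁ = 0.690: g = -0.3234, g' = -1.443 → ψ₁ = 0.466
  ψ₁ = 0.466: g = -0.0313, g' = -1.256 → ψ₁ = 0.441
Converged at ψ₁ = 0.441.
Drum-1 compositions:
  1: x = 0.194, y = 0.749
  2: x = 0.217, y = 0.097
  3: x = 0.589, y = 0.153
Drum-2 feed = drum-1 vapor: z₂ = (0.7493, 0.0974, 0.1532).
Drum 2:
Rachford–Rice: g(ψ₂) = Σ zᵢ(Kᵢ−1)/(1+ψ₂(Kᵢ−1)) = 0.
Feasibility: ΣzᵢKᵢ = 1.519, Σzᵢ/Kᵢ = 1.983 — both > 1, two phases present.
Iterate (Newton) starting at ψ₂ = 0.54:
  ψ₂ = 0.540: g = 0.0971, g' = -0.885 → ψ₂ = 0.650
  ψ₂ = 0.650: g = -0.0109, g' = -1.110 → ψ₂ = 0.640
Converged at ψ₂ = 0.640.
  1: x = 0.462, y = 0.911
  2: x = 0.192, y = 0.044
  3: x = 0.346, y = 0.045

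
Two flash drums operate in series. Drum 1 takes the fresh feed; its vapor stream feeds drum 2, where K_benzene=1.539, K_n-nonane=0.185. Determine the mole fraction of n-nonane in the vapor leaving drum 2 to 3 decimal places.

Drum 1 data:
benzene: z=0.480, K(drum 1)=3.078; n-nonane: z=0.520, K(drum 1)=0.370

y_n-nonane (drum 2) = 0.074

Drum 1:
Rachford–Rice: g(ψ₁) = Σ zᵢ(Kᵢ−1)/(1+ψ₁(Kᵢ−1)) = 0.
Feasibility: ΣzᵢKᵢ = 1.670, Σzᵢ/Kᵢ = 1.561 — both > 1, two phases present.
Binary case is linear: z₁(K₁−1)(1+ψ₁(K₂−1)) + z₂(K₂−1)(1+ψ₁(K₁−1)) = 0
⇒ ψ₁ = [z₁(K₁−1)+z₂(K₂−1)] / [−(K₁−1)(K₂−1)] = 0.6698/1.3091 = 0.512
Drum-1 compositions:
  benzene: x = 0.233, y = 0.716
  n-nonane: x = 0.767, y = 0.284
Drum-2 feed = drum-1 vapor: z₂ = (0.7161, 0.2839).
Drum 2:
Let ψ₂ = V/F and solve Σ zᵢ(Kᵢ−1)/(1+ψ₂(Kᵢ−1)) = 0.
g(0) = ΣzᵢKᵢ − 1 = 0.155 and g(1) = 1 − Σzᵢ/Kᵢ = -1.000, so a root lies in (0, 1).
Binary case is linear: z₁(K₁−1)(1+ψ₂(K₂−1)) + z₂(K₂−1)(1+ψ₂(K₁−1)) = 0
⇒ ψ₂ = [z₁(K₁−1)+z₂(K₂−1)] / [−(K₁−1)(K₂−1)] = 0.1546/0.4393 = 0.352
  benzene: x = 0.602, y = 0.926
  n-nonane: x = 0.398, y = 0.074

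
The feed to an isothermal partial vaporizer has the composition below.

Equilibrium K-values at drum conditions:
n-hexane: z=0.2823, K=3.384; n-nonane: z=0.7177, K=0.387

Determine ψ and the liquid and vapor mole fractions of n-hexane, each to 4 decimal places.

Rachford–Rice: g(ψ) = Σ zᵢ(Kᵢ−1)/(1+ψ(Kᵢ−1)) = 0.
Feasibility: ΣzᵢKᵢ = 1.2331, Σzᵢ/Kᵢ = 1.9379 — both > 1, two phases present.
Binary case is linear: z₁(K₁−1)(1+ψ(K₂−1)) + z₂(K₂−1)(1+ψ(K₁−1)) = 0
⇒ ψ = [z₁(K₁−1)+z₂(K₂−1)] / [−(K₁−1)(K₂−1)] = 0.23305/1.46139 = 0.1595
Compositions from xᵢ = zᵢ/(1+ψ(Kᵢ−1)), yᵢ = Kᵢxᵢ:
  n-hexane: x = 0.2045, y = 0.6922
  n-nonane: x = 0.7955, y = 0.3078

ψ = 0.1595, x_n-hexane = 0.2045, y_n-hexane = 0.6922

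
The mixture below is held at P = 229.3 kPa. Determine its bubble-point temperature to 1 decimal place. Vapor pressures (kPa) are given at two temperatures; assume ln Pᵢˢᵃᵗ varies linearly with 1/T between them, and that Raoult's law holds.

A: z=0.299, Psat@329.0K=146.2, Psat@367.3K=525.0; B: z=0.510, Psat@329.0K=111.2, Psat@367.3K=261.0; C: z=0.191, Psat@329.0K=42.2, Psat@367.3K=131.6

Bubble-point temperature: ΣzᵢPᵢˢᵃᵗ(T) = P. Interpolate ln Pᵢˢᵃᵗ = aᵢ + bᵢ/T.
  T = 329.0 K: ΣzᵢPᵢˢᵃᵗ = 108.49 kPa
  T = 367.3 K: ΣzᵢPᵢˢᵃᵗ = 315.22 kPa
  T = 348.1 K: ΣzᵢPᵢˢᵃᵗ = 189.17 kPa
  T = 357.7 K: ΣzᵢPᵢˢᵃᵗ = 245.58 kPa
  T = 352.9 K: ΣzᵢPᵢˢᵃᵗ = 215.86 kPa
  T = 355.3 K: ΣzᵢPᵢˢᵃᵗ = 230.32 kPa
Interpolating between 352.9 K and 355.3 K gives T ≈ 355.1 K.

T = 355.1 K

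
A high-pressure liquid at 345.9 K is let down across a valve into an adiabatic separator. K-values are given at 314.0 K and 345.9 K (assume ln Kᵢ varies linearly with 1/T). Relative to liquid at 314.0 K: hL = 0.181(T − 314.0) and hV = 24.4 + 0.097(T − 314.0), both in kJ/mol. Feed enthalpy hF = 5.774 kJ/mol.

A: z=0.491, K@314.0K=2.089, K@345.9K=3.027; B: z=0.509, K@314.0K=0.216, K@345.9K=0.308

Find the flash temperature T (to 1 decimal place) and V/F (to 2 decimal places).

Adiabatic flash: solve Rachford–Rice at each trial T, then check hF = ψ·hV(T) + (1−ψ)·hL(T).
  T = 314.0 K: K = (2.089, 0.216), RR gives ψ = 0.159, H_out = 3.877 kJ/mol
  T = 345.9 K: K = (3.027, 0.308), RR gives ψ = 0.458, H_out = 15.731 kJ/mol
  T = 329.9 K: K = (2.536, 0.260), RR gives ψ = 0.332, H_out = 10.538 kJ/mol
  T = 321.9 K: K = (2.306, 0.237), RR gives ψ = 0.254, H_out = 7.459 kJ/mol
  T = 317.9 K: K = (2.195, 0.226), RR gives ψ = 0.209, H_out = 5.729 kJ/mol
  T = 319.9 K: K = (2.250, 0.232), RR gives ψ = 0.232, H_out = 6.613 kJ/mol
Linear interpolation between T = 317.9 (H_out = 5.729) and T = 319.9 (H_out = 6.613) on hF = 5.774 gives T ≈ 318.0 K, at which ψ = 0.21.

T = 318.0 K, V/F = 0.21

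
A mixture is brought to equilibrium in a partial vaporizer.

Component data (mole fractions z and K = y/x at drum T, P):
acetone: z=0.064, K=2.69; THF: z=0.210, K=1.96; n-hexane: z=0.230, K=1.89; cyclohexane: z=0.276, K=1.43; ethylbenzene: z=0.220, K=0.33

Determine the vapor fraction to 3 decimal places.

Newton iteration, ψ⁰ = 0.55:
  ψ = 0.550: g = 0.1880, g' = -0.495 → ψ = 0.930
  ψ = 0.930: g = -0.0455, g' = -0.857 → ψ = 0.877
  ψ = 0.877: g = -0.0029, g' = -0.751 → ψ = 0.873
Converged at ψ = 0.873.

ψ = 0.873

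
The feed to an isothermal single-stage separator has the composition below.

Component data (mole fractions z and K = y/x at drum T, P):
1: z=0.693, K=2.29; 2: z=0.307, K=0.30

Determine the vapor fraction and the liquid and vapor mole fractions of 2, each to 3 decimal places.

Let ψ = V/F and solve Σ zᵢ(Kᵢ−1)/(1+ψ(Kᵢ−1)) = 0.
Feasibility: ΣzᵢKᵢ = 1.679, Σzᵢ/Kᵢ = 1.326 — both > 1, two phases present.
Binary case is linear: z₁(K₁−1)(1+ψ(K₂−1)) + z₂(K₂−1)(1+ψ(K₁−1)) = 0
⇒ ψ = [z₁(K₁−1)+z₂(K₂−1)] / [−(K₁−1)(K₂−1)] = 0.6791/0.9030 = 0.752
Compositions from xᵢ = zᵢ/(1+ψ(Kᵢ−1)), yᵢ = Kᵢxᵢ:
  1: x = 0.352, y = 0.806
  2: x = 0.648, y = 0.194

ψ = 0.752, x_2 = 0.648, y_2 = 0.194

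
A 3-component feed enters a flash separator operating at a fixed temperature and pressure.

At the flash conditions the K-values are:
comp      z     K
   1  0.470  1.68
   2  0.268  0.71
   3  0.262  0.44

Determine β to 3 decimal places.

β = 0.313

Rachford–Rice: g(β) = Σ zᵢ(Kᵢ−1)/(1+β(Kᵢ−1)) = 0.
g(0) = ΣzᵢKᵢ − 1 = 0.095 and g(1) = 1 − Σzᵢ/Kᵢ = -0.253, so a root lies in (0, 1).
Iterate (Newton) starting at β = 0.5:
  β = 0.500: g = -0.0562, g' = -0.310 → β = 0.319
  β = 0.319: g = -0.0016, g' = -0.296 → β = 0.313
Converged at β = 0.313.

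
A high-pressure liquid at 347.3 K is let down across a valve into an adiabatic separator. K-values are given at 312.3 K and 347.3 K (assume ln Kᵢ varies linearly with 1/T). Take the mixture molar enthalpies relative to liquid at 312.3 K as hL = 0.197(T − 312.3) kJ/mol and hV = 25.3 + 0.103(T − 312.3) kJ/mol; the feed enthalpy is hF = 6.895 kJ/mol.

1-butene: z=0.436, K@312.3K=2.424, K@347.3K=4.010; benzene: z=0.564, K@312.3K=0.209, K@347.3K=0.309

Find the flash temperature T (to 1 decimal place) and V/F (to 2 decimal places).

T = 318.7 K, V/F = 0.23

Adiabatic flash: solve Rachford–Rice at each trial T, then check hF = ψ·hV(T) + (1−ψ)·hL(T).
  T = 312.3 K: K = (2.424, 0.209), RR gives ψ = 0.155, H_out = 3.925 kJ/mol
  T = 347.3 K: K = (4.010, 0.309), RR gives ψ = 0.444, H_out = 16.659 kJ/mol
  T = 329.8 K: K = (3.160, 0.257), RR gives ψ = 0.325, H_out = 11.147 kJ/mol
  T = 321.1 K: K = (2.780, 0.232), RR gives ψ = 0.251, H_out = 7.879 kJ/mol
  T = 316.7 K: K = (2.598, 0.221), RR gives ψ = 0.206, H_out = 6.006 kJ/mol
  T = 318.9 K: K = (2.688, 0.226), RR gives ψ = 0.230, H_out = 6.965 kJ/mol
Linear interpolation between T = 316.7 (H_out = 6.006) and T = 318.9 (H_out = 6.965) on hF = 6.895 gives T ≈ 318.7 K, at which ψ = 0.23.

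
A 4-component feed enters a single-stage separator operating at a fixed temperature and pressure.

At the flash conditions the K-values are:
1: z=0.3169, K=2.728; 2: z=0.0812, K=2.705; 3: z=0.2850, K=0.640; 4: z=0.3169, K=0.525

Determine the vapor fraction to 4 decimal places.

ψ = 0.5916

Iterate (Newton) starting at ψ = 0.42:
  ψ = 0.4200: g = 0.08907, g' = -0.5607 → ψ = 0.5788
  ψ = 0.5788: g = 0.00623, g' = -0.4913 → ψ = 0.5915
  ψ = 0.5915: g = 0.00002, g' = -0.4878 → ψ = 0.5916
Converged at ψ = 0.5916.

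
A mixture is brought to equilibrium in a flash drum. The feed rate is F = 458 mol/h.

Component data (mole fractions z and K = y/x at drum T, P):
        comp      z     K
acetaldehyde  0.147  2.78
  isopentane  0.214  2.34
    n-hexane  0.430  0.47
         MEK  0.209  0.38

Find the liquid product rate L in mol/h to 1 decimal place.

L = 356.3 mol/h

Material balance + equilibrium reduce to Σ zᵢ(Kᵢ−1)/(1+V/F(Kᵢ−1)) = 0.
g(0) = ΣzᵢKᵢ − 1 = 0.191 and g(1) = 1 − Σzᵢ/Kᵢ = -0.609, so a root lies in (0, 1).
Newton iteration, V/F⁰ = 0.5:
  V/F = 0.500: g = -0.1877, g' = -0.660 → V/F = 0.216
  V/F = 0.216: g = 0.0045, g' = -0.735 → V/F = 0.222
Converged at V/F = 0.222.
Then V = V/F·F = 0.2220·458 = 101.7 mol/h and L = F − V = 356.3 mol/h.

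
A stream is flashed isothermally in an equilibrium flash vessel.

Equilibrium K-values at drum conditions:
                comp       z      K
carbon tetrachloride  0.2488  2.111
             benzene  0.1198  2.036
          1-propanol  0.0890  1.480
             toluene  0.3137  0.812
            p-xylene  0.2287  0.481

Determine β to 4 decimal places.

β = 0.7159

Newton–Raphson from β = 0.5:
  β = 0.5000: g = 0.06853, g' = -0.3219 → β = 0.7129
  β = 0.7129: g = 0.00096, g' = -0.3195 → β = 0.7159
Converged at β = 0.7159.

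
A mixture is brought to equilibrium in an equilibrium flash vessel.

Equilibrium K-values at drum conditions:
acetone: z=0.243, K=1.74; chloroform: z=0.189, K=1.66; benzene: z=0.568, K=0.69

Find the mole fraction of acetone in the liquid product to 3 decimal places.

x_acetone = 0.169

Rachford–Rice: g(ψ) = Σ zᵢ(Kᵢ−1)/(1+ψ(Kᵢ−1)) = 0.
g(0) = ΣzᵢKᵢ − 1 = 0.128 and g(1) = 1 − Σzᵢ/Kᵢ = -0.077, so a root lies in (0, 1).
Iterate (Newton) starting at ψ = 0.36:
  ψ = 0.360: g = 0.0446, g' = -0.206 → ψ = 0.577
  ψ = 0.577: g = 0.0020, g' = -0.190 → ψ = 0.587
Converged at ψ = 0.587.
Compositions from xᵢ = zᵢ/(1+ψ(Kᵢ−1)), yᵢ = Kᵢxᵢ:
  acetone: x = 0.169, y = 0.295
  chloroform: x = 0.136, y = 0.226
  benzene: x = 0.694, y = 0.479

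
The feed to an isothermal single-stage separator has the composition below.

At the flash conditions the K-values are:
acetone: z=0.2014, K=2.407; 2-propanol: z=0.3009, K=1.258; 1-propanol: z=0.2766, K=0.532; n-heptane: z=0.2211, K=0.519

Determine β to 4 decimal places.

Rachford–Rice: g(β) = Σ zᵢ(Kᵢ−1)/(1+β(Kᵢ−1)) = 0.
Feasibility: ΣzᵢKᵢ = 1.1252, Σzᵢ/Kᵢ = 1.2688 — both > 1, two phases present.
Newton iteration, β⁰ = 0.5:
  β = 0.5000: g = -0.07391, g' = -0.3450 → β = 0.2858
  β = 0.2858: g = 0.00167, g' = -0.3697 → β = 0.2903
Converged at β = 0.2903.

β = 0.2903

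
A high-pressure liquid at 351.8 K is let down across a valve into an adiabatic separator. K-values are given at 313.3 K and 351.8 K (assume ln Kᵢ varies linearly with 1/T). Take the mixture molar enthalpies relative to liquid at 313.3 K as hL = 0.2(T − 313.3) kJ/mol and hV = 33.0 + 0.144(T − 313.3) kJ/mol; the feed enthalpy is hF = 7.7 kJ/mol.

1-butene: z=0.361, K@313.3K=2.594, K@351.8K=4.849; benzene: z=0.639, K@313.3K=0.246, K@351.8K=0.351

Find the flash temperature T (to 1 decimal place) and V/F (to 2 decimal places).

T = 322.3 K, V/F = 0.18

Adiabatic flash: solve Rachford–Rice at each trial T, then check hF = ψ·hV(T) + (1−ψ)·hL(T).
  T = 313.3 K: K = (2.594, 0.246), RR gives ψ = 0.078, H_out = 2.571 kJ/mol
  T = 351.8 K: K = (4.849, 0.351), RR gives ψ = 0.390, H_out = 19.736 kJ/mol
  T = 332.6 K: K = (3.614, 0.297), RR gives ψ = 0.269, H_out = 12.450 kJ/mol
  T = 323.0 K: K = (3.080, 0.271), RR gives ψ = 0.188, H_out = 8.045 kJ/mol
  T = 318.1 K: K = (2.828, 0.258), RR gives ψ = 0.137, H_out = 5.449 kJ/mol
  T = 320.6 K: K = (2.955, 0.265), RR gives ψ = 0.164, H_out = 6.810 kJ/mol
Linear interpolation between T = 320.6 (H_out = 6.810) and T = 323.0 (H_out = 8.045) on hF = 7.7 gives T ≈ 322.3 K, at which ψ = 0.18.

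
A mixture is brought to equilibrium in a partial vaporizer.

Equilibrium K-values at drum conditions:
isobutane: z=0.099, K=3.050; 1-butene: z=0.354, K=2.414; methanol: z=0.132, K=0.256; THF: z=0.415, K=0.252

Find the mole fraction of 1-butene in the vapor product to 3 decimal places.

y_1-butene = 0.630

Let β = V/F and solve Σ zᵢ(Kᵢ−1)/(1+β(Kᵢ−1)) = 0.
g(0) = ΣzᵢKᵢ − 1 = 0.295 and g(1) = 1 − Σzᵢ/Kᵢ = -1.342, so a root lies in (0, 1).
Iterate (Newton) starting at β = 0.55:
  β = 0.550: g = -0.3166, g' = -1.195 → β = 0.285
  β = 0.285: g = -0.0344, g' = -1.018 → β = 0.251
Converged at β = 0.251.
Compositions from xᵢ = zᵢ/(1+β(Kᵢ−1)), yᵢ = Kᵢxᵢ:
  isobutane: x = 0.065, y = 0.199
  1-butene: x = 0.261, y = 0.630
  methanol: x = 0.162, y = 0.042
  THF: x = 0.511, y = 0.129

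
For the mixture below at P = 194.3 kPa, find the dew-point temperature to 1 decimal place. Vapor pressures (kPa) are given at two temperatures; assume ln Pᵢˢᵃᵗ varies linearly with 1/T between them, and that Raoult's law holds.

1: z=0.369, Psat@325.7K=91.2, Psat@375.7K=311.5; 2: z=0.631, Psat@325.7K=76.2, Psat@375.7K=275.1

T = 358.6 K

Dew-point temperature: Σzᵢ·P/Pᵢˢᵃᵗ(T) = 1. Interpolate ln Pᵢˢᵃᵗ = aᵢ + bᵢ/T.
  T = 325.7 K: ΣzᵢP/Pᵢˢᵃᵗ = 2.3951
  T = 375.7 K: ΣzᵢP/Pᵢˢᵃᵗ = 0.6758
  T = 350.7 K: ΣzᵢP/Pᵢˢᵃᵗ = 1.2161
  T = 363.2 K: ΣzᵢP/Pᵢˢᵃᵗ = 0.8974
  T = 356.9 K: ΣzᵢP/Pᵢˢᵃᵗ = 1.0432
  T = 360.0 K: ΣzᵢP/Pᵢˢᵃᵗ = 0.9681
  T = 358.4 K: ΣzᵢP/Pᵢˢᵃᵗ = 1.0060
  T = 359.2 K: ΣzᵢP/Pᵢˢᵃᵗ = 0.9868
Interpolating between 358.4 K and 359.2 K gives T ≈ 358.6 K.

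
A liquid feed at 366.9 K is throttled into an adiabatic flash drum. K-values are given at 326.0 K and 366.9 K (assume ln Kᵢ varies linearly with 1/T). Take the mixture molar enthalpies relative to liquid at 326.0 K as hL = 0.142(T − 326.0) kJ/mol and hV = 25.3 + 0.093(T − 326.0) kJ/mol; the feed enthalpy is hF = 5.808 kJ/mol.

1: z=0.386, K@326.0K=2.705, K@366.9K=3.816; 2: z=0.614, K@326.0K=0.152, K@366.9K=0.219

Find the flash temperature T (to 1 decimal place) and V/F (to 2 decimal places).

T = 338.5 K, V/F = 0.16

Adiabatic flash: solve Rachford–Rice at each trial T, then check hF = ψ·hV(T) + (1−ψ)·hL(T).
  T = 326.0 K: K = (2.705, 0.152), RR gives ψ = 0.095, H_out = 2.405 kJ/mol
  T = 366.9 K: K = (3.816, 0.219), RR gives ψ = 0.276, H_out = 12.242 kJ/mol
  T = 346.4 K: K = (3.244, 0.184), RR gives ψ = 0.200, H_out = 7.748 kJ/mol
  T = 336.2 K: K = (2.971, 0.168), RR gives ψ = 0.152, H_out = 5.225 kJ/mol
  T = 341.3 K: K = (3.106, 0.176), RR gives ψ = 0.177, H_out = 6.518 kJ/mol
  T = 338.8 K: K = (3.040, 0.172), RR gives ψ = 0.165, H_out = 5.893 kJ/mol
  T = 337.5 K: K = (3.005, 0.170), RR gives ψ = 0.159, H_out = 5.561 kJ/mol
Linear interpolation between T = 337.5 (H_out = 5.561) and T = 338.8 (H_out = 5.893) on hF = 5.808 gives T ≈ 338.5 K, at which ψ = 0.16.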